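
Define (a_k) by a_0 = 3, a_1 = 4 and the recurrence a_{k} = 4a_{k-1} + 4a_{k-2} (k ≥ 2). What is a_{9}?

1635328

The ordinary generating function has denominator 1 - 4t - 4t^2.
Iterating the recurrence: a_0,…,a_{9} = 3, 4, 28, 128, 624, 3008, 14528, 70144, 338688, 1635328.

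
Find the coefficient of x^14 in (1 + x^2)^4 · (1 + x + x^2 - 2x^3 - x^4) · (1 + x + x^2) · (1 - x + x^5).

(1 + x^2)^4 has coefficients 1,0,4,0,6,0,4,0,1 for degrees 0…8.
(1 + x + x^2 - 2x^3 - x^4) has coefficients 1,1,1,-2,-1,0,0,0,0,0,0,0,0,0,0 for degrees 0…14.
Multiplying by (1 + x + x^2) gives running coefficients 1,2,3,0,-2,-3,-1,0,0,0,0,0,0,0,0 for degrees 0…14.
Finally multiplying by (1 - x + x^5), the product of all factors after the first has coefficients 1,1,1,-3,-2,0,4,4,0,-2,-3,-1,0,0,0 for degrees 0…14.
[x^14] = 1·0 + 4·0 + 6·(-3) + 4·0 + 1·4 = -14.

-14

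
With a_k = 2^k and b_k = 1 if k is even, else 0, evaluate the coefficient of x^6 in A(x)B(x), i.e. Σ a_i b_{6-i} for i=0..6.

Write out a_i and b_{6-i} for i = 0,…,6 and sum the products.
Σ = 1·1 + 2·0 + 4·1 + 8·0 + 16·1 + 32·0 + 64·1 = 85.

85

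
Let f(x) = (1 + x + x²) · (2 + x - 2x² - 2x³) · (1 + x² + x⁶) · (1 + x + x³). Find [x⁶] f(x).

(1 + x + x²) has coefficients 1,1,1 for degrees 0…2.
(2 + x - 2x² - 2x³) has coefficients 2,1,-2,-2,0,0,0 for degrees 0…6.
Multiplying by (1 + x² + x⁶) gives running coefficients 2,1,0,-1,-2,-2,2 for degrees 0…6.
Finally multiplying by (1 + x + x³), the product of all factors after the first has coefficients 2,3,1,1,-2,-4,-1 for degrees 0…6.
[x⁶] = 1·(-1) + 1·(-4) + 1·(-2) = -7.

-7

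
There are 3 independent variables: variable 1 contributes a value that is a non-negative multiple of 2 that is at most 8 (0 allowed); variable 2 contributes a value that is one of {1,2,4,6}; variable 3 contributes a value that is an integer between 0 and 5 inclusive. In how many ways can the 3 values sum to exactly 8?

The generating function for the choices is (1 + y^2 + y^4 + y^6 + y^8)·(y + y^2 + y^4 + y^6)·(1 + y + y^2 + y^3 + y^4 + y^5); the count is [y^8].
(1 + y^2 + y^4 + y^6 + y^8) has coefficients 1,0,1,0,1,0,1,0,1 for degrees 0…8.
(y + y^2 + y^4 + y^6) has coefficients 0,1,1,0,1,0,1,0,0 for degrees 0…8.
Finally multiplying by (1 + y + y^2 + y^3 + y^4 + y^5), the product of all factors after the first has coefficients 0,1,2,2,3,3,4,3,2 for degrees 0…8.
[y^8] = 1·2 + 1·4 + 1·3 + 1·2 + 1·0 = 11.

11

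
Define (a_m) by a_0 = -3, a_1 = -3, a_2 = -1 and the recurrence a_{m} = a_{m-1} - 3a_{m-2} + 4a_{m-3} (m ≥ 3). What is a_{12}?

-814

The ordinary generating function has denominator 1 - y + 3y^2 - 4y^3.
Iterating the recurrence: a_0,…,a_{12} = -3, -3, -1, -4, -13, -5, 18, -19, -93, 36, 239, -241, -814.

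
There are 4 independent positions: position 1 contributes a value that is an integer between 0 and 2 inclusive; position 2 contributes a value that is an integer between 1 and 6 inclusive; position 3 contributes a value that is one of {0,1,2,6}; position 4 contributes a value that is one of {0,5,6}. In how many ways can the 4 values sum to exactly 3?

6

The generating function for the choices is (1 + z + z^2)·(z + z^2 + z^3 + z^4 + z^5 + z^6)·(1 + z + z^2 + z^6)·(1 + z^5 + z^6); the count is [z^3].
(1 + z + z^2) has coefficients 1,1,1 for degrees 0…2.
(z + z^2 + z^3 + z^4 + z^5 + z^6) has coefficients 0,1,1,1 for degrees 0…3.
Multiplying by (1 + z + z^2 + z^6) gives running coefficients 0,1,2,3 for degrees 0…3.
Finally multiplying by (1 + z^5 + z^6), the product of all factors after the first has coefficients 0,1,2,3 for degrees 0…3.
[z^3] = 1·3 + 1·2 + 1·1 = 6.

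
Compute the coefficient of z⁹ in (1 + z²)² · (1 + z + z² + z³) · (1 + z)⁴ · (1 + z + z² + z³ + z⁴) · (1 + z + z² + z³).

(1 + z²)² has coefficients 1,0,2,0,1 for degrees 0…4.
(1 + z + z² + z³) has coefficients 1,1,1,1,0,0,0,0,0,0 for degrees 0…9.
Multiplying by (1 + z)⁴ gives running coefficients 1,5,11,15,15,11,5,1,0,0 for degrees 0…9.
Multiplying by (1 + z + z² + z³ + z⁴) gives running coefficients 1,6,17,32,47,57,57,47,32,17 for degrees 0…9.
Finally multiplying by (1 + z + z² + z³), the product of all factors after the first has coefficients 1,7,24,56,102,153,193,208,193,153 for degrees 0…9.
[z⁹] = 1·153 + 2·208 + 1·153 = 722.

722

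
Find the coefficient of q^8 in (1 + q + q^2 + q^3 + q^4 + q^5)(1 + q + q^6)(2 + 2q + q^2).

(1 + q + q^2 + q^3 + q^4 + q^5) has coefficients 1,1,1,1,1,1 for degrees 0…5.
(1 + q + q^6) has coefficients 1,1,0,0,0,0,1,0,0 for degrees 0…8.
Finally multiplying by (2 + 2q + q^2), the product of all factors after the first has coefficients 2,4,3,1,0,0,2,2,1 for degrees 0…8.
[q^8] = 1·1 + 1·2 + 1·2 + 1·0 + 1·0 + 1·1 = 6.

6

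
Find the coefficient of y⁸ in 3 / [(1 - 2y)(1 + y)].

Partial fractions give a closed form: a_n = (2)·2^n + (1)·(-1)^n.
At n = 8: a_8 = 513.

513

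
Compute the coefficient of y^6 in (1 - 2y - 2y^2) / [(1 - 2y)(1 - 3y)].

307

The denominator gives the recurrence a_n = 5a_(n−1) − 6a_(n−2) for n ≥ 3; the numerator fixes a_0 = 1, a_1 = 3, a_2 = 7.
Iterating: 1, 3, 7, 17, 43, 113, 307, so a_6 = 307.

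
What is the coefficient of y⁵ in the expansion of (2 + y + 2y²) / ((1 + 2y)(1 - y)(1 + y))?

Partial fractions give a closed form: a_n = (8/3)·(-2)^n + (5/6)·1^n + (-3/2)·(-1)^n.
At n = 5: a_5 = -83.

-83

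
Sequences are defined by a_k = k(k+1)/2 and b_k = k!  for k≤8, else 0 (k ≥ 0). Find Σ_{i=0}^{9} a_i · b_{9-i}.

Write out a_i and b_{9-i} for i = 0,…,9 and sum the products.
Σ = 0·0 + 1·40320 + 3·5040 + 6·720 + 10·120 + 15·24 + 21·6 + 28·2 + 36·1 + 45·1 = 61583.

61583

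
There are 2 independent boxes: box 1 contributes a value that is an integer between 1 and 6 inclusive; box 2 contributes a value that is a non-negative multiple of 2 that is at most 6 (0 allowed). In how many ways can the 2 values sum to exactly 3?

The generating function for the choices is (y + y² + y³ + y⁴ + y⁵ + y⁶)·(1 + y² + y⁴ + y⁶); the count is [y³].
(y + y² + y³ + y⁴ + y⁵ + y⁶) has coefficients 0,1,1,1 for degrees 0…3.
(1 + y² + y⁴ + y⁶) has coefficients 1,0,1,0 for degrees 0…3.
[y³] = 1·1 + 1·0 + 1·1 = 2.

2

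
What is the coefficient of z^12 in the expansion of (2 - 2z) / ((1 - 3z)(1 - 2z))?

The denominator gives the recurrence a_n = 5a_(n−1) − 6a_(n−2) for n ≥ 3; the numerator fixes a_0 = 2, a_1 = 8, a_2 = 28.
Iterating: 2, 8, 28, 92, 292, 908, 2788, 8492, 25732, 77708, 234148, 704492, 2117572, so a_12 = 2117572.

2117572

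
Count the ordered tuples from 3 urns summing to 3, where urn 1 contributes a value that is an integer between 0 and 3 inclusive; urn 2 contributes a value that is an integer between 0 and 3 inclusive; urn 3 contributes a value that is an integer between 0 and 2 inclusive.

9

The generating function for the choices is (1 + q + q² + q³)·(1 + q + q² + q³)·(1 + q + q²); the count is [q³].
(1 + q + q² + q³) has coefficients 1,1,1,1 for degrees 0…3.
(1 + q + q² + q³) has coefficients 1,1,1,1 for degrees 0…3.
Finally multiplying by (1 + q + q²), the product of all factors after the first has coefficients 1,2,3,3 for degrees 0…3.
[q³] = 1·3 + 1·3 + 1·2 + 1·1 = 9.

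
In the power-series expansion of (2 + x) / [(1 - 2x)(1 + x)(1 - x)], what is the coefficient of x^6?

212

The denominator gives the recurrence a_n = 2a_(n−1) + a_(n−2) − 2a_(n−3) for n ≥ 3; the numerator fixes a_0 = 2, a_1 = 5, a_2 = 12.
Iterating: 2, 5, 12, 25, 52, 105, 212, so a_6 = 212.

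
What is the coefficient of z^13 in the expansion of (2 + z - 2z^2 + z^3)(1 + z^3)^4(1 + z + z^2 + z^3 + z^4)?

17

(2 + z - 2z^2 + z^3) has coefficients 2,1,-2,1 for degrees 0…3.
(1 + z^3)^4 has coefficients 1,0,0,4,0,0,6,0,0,4,0,0,1,0 for degrees 0…13.
Finally multiplying by (1 + z + z^2 + z^3 + z^4), the product of all factors after the first has coefficients 1,1,1,5,5,4,10,10,6,10,10,4,5,5 for degrees 0…13.
[z^13] = 2·5 + 1·5 − 2·4 + 1·10 = 17.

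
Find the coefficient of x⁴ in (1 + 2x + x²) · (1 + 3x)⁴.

(1 + 2x + x²) has coefficients 1,2,1 for degrees 0…2.
(1 + 3x)⁴ has coefficients 1,12,54,108,81 for degrees 0…4.
[x⁴] = 1·81 + 2·108 + 1·54 = 351.

351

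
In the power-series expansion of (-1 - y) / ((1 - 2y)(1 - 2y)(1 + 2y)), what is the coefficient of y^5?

The denominator gives the recurrence a_n = 2a_(n−1) + 4a_(n−2) − 8a_(n−3) for n ≥ 3; the numerator fixes a_0 = -1, a_1 = -3, a_2 = -10.
Iterating: -1, -3, -10, -24, -64, -144, so a_5 = -144.

-144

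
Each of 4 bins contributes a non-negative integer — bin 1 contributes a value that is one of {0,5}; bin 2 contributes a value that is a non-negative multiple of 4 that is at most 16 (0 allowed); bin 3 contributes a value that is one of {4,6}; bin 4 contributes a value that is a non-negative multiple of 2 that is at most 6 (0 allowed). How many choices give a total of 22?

4

The generating function for the choices is (1 + z^5)·(1 + z^4 + z^8 + z^12 + z^16)·(z^4 + z^6)·(1 + z^2 + z^4 + z^6); the count is [z^22].
(1 + z^5) has coefficients 1,0,0,0,0,1 for degrees 0…5.
(1 + z^4 + z^8 + z^12 + z^16) has coefficients 1,0,0,0,1,0,0,0,1,0,0,0,1,0,0,0,1,0,0,0,0,0,0 for degrees 0…22.
Multiplying by (z^4 + z^6) gives running coefficients 0,0,0,0,1,0,1,0,1,0,1,0,1,0,1,0,1,0,1,0,1,0,1 for degrees 0…22.
Finally multiplying by (1 + z^2 + z^4 + z^6), the product of all factors after the first has coefficients 0,0,0,0,1,0,2,0,3,0,4,0,4,0,4,0,4,0,4,0,4,0,4 for degrees 0…22.
[z^22] = 1·4 + 1·0 = 4.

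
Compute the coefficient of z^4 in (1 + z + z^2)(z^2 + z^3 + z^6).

(1 + z + z^2) has coefficients 1,1,1 for degrees 0…2.
(z^2 + z^3 + z^6) has coefficients 0,0,1,1,0 for degrees 0…4.
[z^4] = 1·0 + 1·1 + 1·1 = 2.

2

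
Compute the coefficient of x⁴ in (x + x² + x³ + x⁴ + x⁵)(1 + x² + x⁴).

2

(x + x² + x³ + x⁴ + x⁵) has coefficients 0,1,1,1,1 for degrees 0…4.
(1 + x² + x⁴) has coefficients 1,0,1,0,1 for degrees 0…4.
[x⁴] = 1·0 + 1·1 + 1·0 + 1·1 = 2.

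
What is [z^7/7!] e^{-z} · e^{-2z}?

-2187

The EGF product rule gives c_7 = Σ_{k_1+k_2=7} C(7; k_1,k_2) · ∏ g_i(k_i), where e^{-z} gives (-1)^k; e^{-2z} gives (-2)^k.
g_1(k) for k = 0…7: 1, -1, 1, -1, 1, -1, 1, -1.
g_2(k) for k = 0…7: 1, -2, 4, -8, 16, -32, 64, -128.
c_7 = Σ_k C(7,k)·g_1(k)·g_2(7−k) = 1·1·(-128) + 7·(-1)·64 + 21·1·(-32) + 35·(-1)·16 + 35·1·(-8) + 21·(-1)·4 + 7·1·(-2) + 1·(-1)·1 = −128 − 448 − 672 − 560 − 280 − 84 − 14 − 1 = -2187.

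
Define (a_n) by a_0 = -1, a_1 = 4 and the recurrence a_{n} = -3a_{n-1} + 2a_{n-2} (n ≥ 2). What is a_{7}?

The ordinary generating function has denominator 1 + 3q - 2q^2.
Iterating the recurrence: a_0,…,a_{7} = -1, 4, -14, 50, -178, 634, -2258, 8042.

8042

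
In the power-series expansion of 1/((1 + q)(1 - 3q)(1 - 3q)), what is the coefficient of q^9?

The denominator gives the recurrence a_n = 5a_(n−1) − 3a_(n−2) − 9a_(n−3) for n ≥ 3; the numerator fixes a_0 = 1, a_1 = 5, a_2 = 22.
Iterating: 1, 5, 22, 86, 319, 1139, 3964, 13532, 45517, 151313, so a_9 = 151313.

151313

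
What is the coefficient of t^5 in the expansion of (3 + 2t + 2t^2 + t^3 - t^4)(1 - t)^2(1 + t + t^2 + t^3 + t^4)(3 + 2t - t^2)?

-9

(3 + 2t + 2t^2 + t^3 - t^4) has coefficients 3,2,2,1,-1 for degrees 0…4.
(1 - t)^2 has coefficients 1,-2,1,0,0,0 for degrees 0…5.
Multiplying by (1 + t + t^2 + t^3 + t^4) gives running coefficients 1,-1,0,0,0,-1 for degrees 0…5.
Finally multiplying by (3 + 2t - t^2), the product of all factors after the first has coefficients 3,-1,-3,1,0,-3 for degrees 0…5.
[t^5] = 3·(-3) + 2·0 + 2·1 + 1·(-3) − 1·(-1) = -9.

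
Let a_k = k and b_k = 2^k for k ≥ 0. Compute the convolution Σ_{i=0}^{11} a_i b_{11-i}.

4083

Write out a_i and b_{11-i} for i = 0,…,11 and sum the products.
Σ = 0·2048 + 1·1024 + 2·512 + 3·256 + 4·128 + 5·64 + 6·32 + 7·16 + 8·8 + 9·4 + 10·2 + 11·1 = 4083.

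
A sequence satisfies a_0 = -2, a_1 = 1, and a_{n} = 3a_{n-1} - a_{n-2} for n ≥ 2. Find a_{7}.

665

The ordinary generating function has denominator 1 - 3z + z^2.
Iterating the recurrence: a_0,…,a_{7} = -2, 1, 5, 14, 37, 97, 254, 665.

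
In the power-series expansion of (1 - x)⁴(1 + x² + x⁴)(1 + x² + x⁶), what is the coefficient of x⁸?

(1 - x)⁴ has coefficients 1,-4,6,-4,1 for degrees 0…4.
(1 + x² + x⁴) has coefficients 1,0,1,0,1,0,0,0,0 for degrees 0…8.
Finally multiplying by (1 + x² + x⁶), the product of all factors after the first has coefficients 1,0,2,0,2,0,2,0,1 for degrees 0…8.
[x⁸] = 1·1 − 4·0 + 6·2 − 4·0 + 1·2 = 15.

15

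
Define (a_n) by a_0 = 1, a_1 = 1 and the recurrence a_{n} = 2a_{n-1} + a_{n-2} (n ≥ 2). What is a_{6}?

The ordinary generating function has denominator 1 - 2x - x^2.
Iterating the recurrence: a_0,…,a_{6} = 1, 1, 3, 7, 17, 41, 99.

99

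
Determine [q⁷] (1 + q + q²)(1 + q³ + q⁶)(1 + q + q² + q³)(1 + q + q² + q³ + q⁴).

(1 + q + q²) has coefficients 1,1,1 for degrees 0…2.
(1 + q³ + q⁶) has coefficients 1,0,0,1,0,0,1,0 for degrees 0…7.
Multiplying by (1 + q + q² + q³) gives running coefficients 1,1,1,2,1,1,2,1 for degrees 0…7.
Finally multiplying by (1 + q + q² + q³ + q⁴), the product of all factors after the first has coefficients 1,2,3,5,6,6,7,7 for degrees 0…7.
[q⁷] = 1·7 + 1·7 + 1·6 = 20.

20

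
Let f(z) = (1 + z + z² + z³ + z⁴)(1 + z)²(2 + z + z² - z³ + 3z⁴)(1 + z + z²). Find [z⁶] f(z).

(1 + z + z² + z³ + z⁴) has coefficients 1,1,1,1,1 for degrees 0…4.
(1 + z)² has coefficients 1,2,1,0,0,0,0 for degrees 0…6.
Multiplying by (2 + z + z² - z³ + 3z⁴) gives running coefficients 2,5,5,2,2,5,3 for degrees 0…6.
Finally multiplying by (1 + z + z²), the product of all factors after the first has coefficients 2,7,12,12,9,9,10 for degrees 0…6.
[z⁶] = 1·10 + 1·9 + 1·9 + 1·12 + 1·12 = 52.

52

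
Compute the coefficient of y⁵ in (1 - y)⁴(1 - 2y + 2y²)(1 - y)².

(1 - y)⁴ has coefficients 1,-4,6,-4,1 for degrees 0…4.
(1 - 2y + 2y²) has coefficients 1,-2,2,0,0,0 for degrees 0…5.
Finally multiplying by (1 - y)², the product of all factors after the first has coefficients 1,-4,7,-6,2,0 for degrees 0…5.
[y⁵] = 1·0 − 4·2 + 6·(-6) − 4·7 + 1·(-4) = -76.

-76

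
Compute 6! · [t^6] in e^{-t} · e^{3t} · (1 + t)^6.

58576

The EGF product rule gives c_6 = Σ_{k_1+k_2+k_3=6} C(6; k_1,k_2,k_3) · ∏ g_i(k_i), where e^{-t} gives (-1)^k; e^{3t} gives (3)^k; (1+t)^6 gives the falling factorial (6)_k.
g_1(k) for k = 0…6: 1, -1, 1, -1, 1, -1, 1.
g_2(k) for k = 0…6: 1, 3, 9, 27, 81, 243, 729.
g_3(k) for k = 0…6: 1, 6, 30, 120, 360, 720, 720.
First combine the last two factors: h(k) = Σ_j C(k,j)·g_2(j)·g_3(k−j) for k = 0…6: 1, 9, 75, 579, 4149, 27693, 173007.
c_6 = Σ_k C(6,k)·g_1(k)·h(6−k) = 1·1·173007 + 6·(-1)·27693 + 15·1·4149 + 20·(-1)·579 + 15·1·75 + 6·(-1)·9 + 1·1·1 = 173007 − 166158 + 62235 − 11580 + 1125 − 54 + 1 = 58576.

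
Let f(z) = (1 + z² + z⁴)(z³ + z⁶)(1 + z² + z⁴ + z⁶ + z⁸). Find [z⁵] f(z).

2

(1 + z² + z⁴) has coefficients 1,0,1,0,1 for degrees 0…4.
(z³ + z⁶) has coefficients 0,0,0,1,0,0 for degrees 0…5.
Finally multiplying by (1 + z² + z⁴ + z⁶ + z⁸), the product of all factors after the first has coefficients 0,0,0,1,0,1 for degrees 0…5.
[z⁵] = 1·1 + 1·1 + 1·0 = 2.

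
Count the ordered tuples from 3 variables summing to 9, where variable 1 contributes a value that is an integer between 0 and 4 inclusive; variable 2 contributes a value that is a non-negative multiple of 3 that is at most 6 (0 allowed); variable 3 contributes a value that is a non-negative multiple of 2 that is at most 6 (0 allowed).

6

The generating function for the choices is (1 + x + x² + x³ + x⁴)·(1 + x³ + x⁶)·(1 + x² + x⁴ + x⁶); the count is [x⁹].
(1 + x + x² + x³ + x⁴) has coefficients 1,1,1,1,1 for degrees 0…4.
(1 + x³ + x⁶) has coefficients 1,0,0,1,0,0,1,0,0,0 for degrees 0…9.
Finally multiplying by (1 + x² + x⁴ + x⁶), the product of all factors after the first has coefficients 1,0,1,1,1,1,2,1,1,1 for degrees 0…9.
[x⁹] = 1·1 + 1·1 + 1·1 + 1·2 + 1·1 = 6.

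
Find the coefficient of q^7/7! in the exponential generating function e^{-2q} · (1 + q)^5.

-1248

The EGF product rule gives c_7 = Σ_{k_1+k_2=7} C(7; k_1,k_2) · ∏ g_i(k_i), where e^{-2q} gives (-2)^k; (1+q)^5 gives the falling factorial (5)_k.
g_1(k) for k = 0…7: 1, -2, 4, -8, 16, -32, 64, -128.
g_2(k) for k = 0…7: 1, 5, 20, 60, 120, 120, 0, 0.
c_7 = Σ_k C(7,k)·g_1(k)·g_2(7−k) = 21·4·120 + 35·(-8)·120 + 35·16·60 + 21·(-32)·20 + 7·64·5 + 1·(-128)·1 = 10080 − 33600 + 33600 − 13440 + 2240 − 128 = -1248.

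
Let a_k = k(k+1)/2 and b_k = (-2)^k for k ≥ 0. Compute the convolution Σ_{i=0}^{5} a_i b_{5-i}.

11

This is [x^5] in the product of the two ordinary generating functions.
Σ = 0·(-32) + 1·16 + 3·(-8) + 6·4 + 10·(-2) + 15·1 = 11.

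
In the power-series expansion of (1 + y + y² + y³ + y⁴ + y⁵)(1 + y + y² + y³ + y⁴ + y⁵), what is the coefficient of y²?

(1 + y + y² + y³ + y⁴ + y⁵) has coefficients 1,1,1 for degrees 0…2.
(1 + y + y² + y³ + y⁴ + y⁵) has coefficients 1,1,1 for degrees 0…2.
[y²] = 1·1 + 1·1 + 1·1 = 3.

3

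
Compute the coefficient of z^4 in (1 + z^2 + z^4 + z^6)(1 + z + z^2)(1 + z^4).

(1 + z^2 + z^4 + z^6) has coefficients 1,0,1,0,1 for degrees 0…4.
(1 + z + z^2) has coefficients 1,1,1,0,0 for degrees 0…4.
Finally multiplying by (1 + z^4), the product of all factors after the first has coefficients 1,1,1,0,1 for degrees 0…4.
[z^4] = 1·1 + 1·1 + 1·1 = 3.

3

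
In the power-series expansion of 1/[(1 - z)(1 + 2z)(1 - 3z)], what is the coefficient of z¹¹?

158886

Partial fractions give a closed form: a_n = (-1/6)·1^n + (4/15)·(-2)^n + (9/10)·3^n.
At n = 11: a_11 = 158886.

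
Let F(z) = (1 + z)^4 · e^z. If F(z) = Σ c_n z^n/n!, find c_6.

The EGF product rule gives c_6 = Σ_{k_1+k_2=6} C(6; k_1,k_2) · ∏ g_i(k_i), where (1+z)^4 gives the falling factorial (4)_k; e^z gives (1)^k.
g_1(k) for k = 0…6: 1, 4, 12, 24, 24, 0, 0.
g_2(k) for k = 0…6: 1, 1, 1, 1, 1, 1, 1.
c_6 = Σ_k C(6,k)·g_1(k)·g_2(6−k) = 1·1·1 + 6·4·1 + 15·12·1 + 20·24·1 + 15·24·1 = 1 + 24 + 180 + 480 + 360 = 1045.

1045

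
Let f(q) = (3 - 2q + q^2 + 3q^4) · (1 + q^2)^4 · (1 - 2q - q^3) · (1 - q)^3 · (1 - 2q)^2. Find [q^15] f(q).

-1405

(3 - 2q + q^2 + 3q^4) has coefficients 3,-2,1,0,3 for degrees 0…4.
(1 + q^2)^4 has coefficients 1,0,4,0,6,0,4,0,1,0,0,0,0,0,0,0 for degrees 0…15.
Multiplying by (1 - 2q - q^3) gives running coefficients 1,-2,4,-9,6,-16,4,-14,1,-6,0,-1,0,0,0,0 for degrees 0…15.
Multiplying by (1 - q)^3 gives running coefficients 1,-5,13,-28,47,-65,79,-80,71,-55,35,-20,9,-3,1,0 for degrees 0…15.
Finally multiplying by (1 - 2q)^2, the product of all factors after the first has coefficients 1,-9,37,-100,211,-365,527,-656,707,-659,539,-380,229,-119,49,-16 for degrees 0…15.
[q^15] = 3·(-16) − 2·49 + 1·(-119) + 3·(-380) = -1405.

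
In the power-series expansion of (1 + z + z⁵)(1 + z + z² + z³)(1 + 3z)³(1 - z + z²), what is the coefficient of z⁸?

(1 + z + z⁵) has coefficients 1,1,0,0,0,1 for degrees 0…5.
(1 + z + z² + z³) has coefficients 1,1,1,1,0,0,0,0,0 for degrees 0…8.
Multiplying by (1 + 3z)³ gives running coefficients 1,10,37,64,63,54,27,0,0 for degrees 0…8.
Finally multiplying by (1 - z + z²), the product of all factors after the first has coefficients 1,9,28,37,36,55,36,27,27 for degrees 0…8.
[z⁸] = 1·27 + 1·27 + 1·37 = 91.

91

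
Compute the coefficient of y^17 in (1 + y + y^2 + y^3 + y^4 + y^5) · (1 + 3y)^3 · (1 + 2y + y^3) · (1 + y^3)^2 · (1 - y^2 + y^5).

(1 + y + y^2 + y^3 + y^4 + y^5) has coefficients 1,1,1,1,1,1 for degrees 0…5.
(1 + 3y)^3 has coefficients 1,9,27,27,0,0,0,0,0,0,0,0,0,0,0,0,0,0 for degrees 0…17.
Multiplying by (1 + 2y + y^3) gives running coefficients 1,11,45,82,63,27,27,0,0,0,0,0,0,0,0,0,0,0 for degrees 0…17.
Multiplying by (1 + y^3)^2 gives running coefficients 1,11,45,84,85,117,192,137,99,136,63,27,27,0,0,0,0,0 for degrees 0…17.
Finally multiplying by (1 - y^2 + y^5), the product of all factors after the first has coefficients 1,11,44,73,40,34,118,65,-9,84,81,83,101,72,109,63,27,27 for degrees 0…17.
[y^17] = 1·27 + 1·27 + 1·63 + 1·109 + 1·72 + 1·101 = 399.

399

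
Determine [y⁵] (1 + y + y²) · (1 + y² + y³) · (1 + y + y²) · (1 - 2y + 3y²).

8

(1 + y + y²) has coefficients 1,1,1 for degrees 0…2.
(1 + y² + y³) has coefficients 1,0,1,1,0,0 for degrees 0…5.
Multiplying by (1 + y + y²) gives running coefficients 1,1,2,2,2,1 for degrees 0…5.
Finally multiplying by (1 - 2y + 3y²), the product of all factors after the first has coefficients 1,-1,3,1,4,3 for degrees 0…5.
[y⁵] = 1·3 + 1·4 + 1·1 = 8.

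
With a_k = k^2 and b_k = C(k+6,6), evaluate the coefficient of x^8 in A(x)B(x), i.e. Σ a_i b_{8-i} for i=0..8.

16445

The convolution is the t^8 coefficient of A(t)B(t).
Σ = 0·3003 + 1·1716 + 4·924 + 9·462 + 16·210 + 25·84 + 36·28 + 49·7 + 64·1 = 16445.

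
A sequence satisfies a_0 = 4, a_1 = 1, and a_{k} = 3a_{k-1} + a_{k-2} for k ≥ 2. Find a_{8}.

8683

The ordinary generating function has denominator 1 - 3y - y^2.
Iterating the recurrence: a_0,…,a_{8} = 4, 1, 7, 22, 73, 241, 796, 2629, 8683.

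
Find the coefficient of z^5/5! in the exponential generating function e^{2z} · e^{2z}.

The EGF product rule gives c_5 = Σ_{k_1+k_2=5} C(5; k_1,k_2) · ∏ g_i(k_i), where e^{2z} gives (2)^k; e^{2z} gives (2)^k.
g_1(k) for k = 0…5: 1, 2, 4, 8, 16, 32.
g_2(k) for k = 0…5: 1, 2, 4, 8, 16, 32.
c_5 = Σ_k C(5,k)·g_1(k)·g_2(5−k) = 1·1·32 + 5·2·16 + 10·4·8 + 10·8·4 + 5·16·2 + 1·32·1 = 32 + 160 + 320 + 320 + 160 + 32 = 1024.

1024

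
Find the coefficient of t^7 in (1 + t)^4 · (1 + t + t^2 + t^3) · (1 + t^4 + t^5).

(1 + t)^4 has coefficients 1,4,6,4,1 for degrees 0…4.
(1 + t + t^2 + t^3) has coefficients 1,1,1,1,0,0,0,0 for degrees 0…7.
Finally multiplying by (1 + t^4 + t^5), the product of all factors after the first has coefficients 1,1,1,1,1,2,2,2 for degrees 0…7.
[t^7] = 1·2 + 4·2 + 6·2 + 4·1 + 1·1 = 27.

27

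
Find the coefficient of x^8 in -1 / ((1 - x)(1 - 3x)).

Partial fractions give a closed form: a_n = (1/2)·1^n + (-3/2)·3^n.
At n = 8: a_8 = -9841.

-9841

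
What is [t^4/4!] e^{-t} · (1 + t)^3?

The EGF product rule gives c_4 = Σ_{k_1+k_2=4} C(4; k_1,k_2) · ∏ g_i(k_i), where e^{-t} gives (-1)^k; (1+t)^3 gives the falling factorial (3)_k.
g_1(k) for k = 0…4: 1, -1, 1, -1, 1.
g_2(k) for k = 0…4: 1, 3, 6, 6, 0.
c_4 = Σ_k C(4,k)·g_1(k)·g_2(4−k) = 4·(-1)·6 + 6·1·6 + 4·(-1)·3 + 1·1·1 = −24 + 36 − 12 + 1 = 1.

1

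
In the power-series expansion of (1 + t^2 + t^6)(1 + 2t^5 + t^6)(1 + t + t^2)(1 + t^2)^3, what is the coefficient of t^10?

(1 + t^2 + t^6) has coefficients 1,0,1,0,0,0,1 for degrees 0…6.
(1 + 2t^5 + t^6) has coefficients 1,0,0,0,0,2,1,0,0,0,0 for degrees 0…10.
Multiplying by (1 + t + t^2) gives running coefficients 1,1,1,0,0,2,3,3,1,0,0 for degrees 0…10.
Finally multiplying by (1 + t^2)^3, the product of all factors after the first has coefficients 1,1,4,3,6,5,7,10,11,15,12 for degrees 0…10.
[t^10] = 1·12 + 1·11 + 1·6 = 29.

29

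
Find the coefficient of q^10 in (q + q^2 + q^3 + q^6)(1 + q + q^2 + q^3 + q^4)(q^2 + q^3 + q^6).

6

(q + q^2 + q^3 + q^6) has coefficients 0,1,1,1,0,0,1 for degrees 0…6.
(1 + q + q^2 + q^3 + q^4) has coefficients 1,1,1,1,1,0,0,0,0,0,0 for degrees 0…10.
Finally multiplying by (q^2 + q^3 + q^6), the product of all factors after the first has coefficients 0,0,1,2,2,2,3,2,1,1,1 for degrees 0…10.
[q^10] = 1·1 + 1·1 + 1·2 + 1·2 = 6.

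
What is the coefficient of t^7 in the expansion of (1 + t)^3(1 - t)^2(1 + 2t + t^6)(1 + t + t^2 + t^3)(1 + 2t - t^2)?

(1 + t)^3 has coefficients 1,3,3,1 for degrees 0…3.
(1 - t)^2 has coefficients 1,-2,1,0,0,0,0,0 for degrees 0…7.
Multiplying by (1 + 2t + t^6) gives running coefficients 1,0,-3,2,0,0,1,-2 for degrees 0…7.
Multiplying by (1 + t + t^2 + t^3) gives running coefficients 1,1,-2,0,-1,-1,3,-1 for degrees 0…7.
Finally multiplying by (1 + 2t - t^2), the product of all factors after the first has coefficients 1,3,-1,-5,1,-3,2,6 for degrees 0…7.
[t^7] = 1·6 + 3·2 + 3·(-3) + 1·1 = 4.

4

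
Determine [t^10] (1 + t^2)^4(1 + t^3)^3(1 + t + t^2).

(1 + t^2)^4 has coefficients 1,0,4,0,6,0,4,0,1 for degrees 0…8.
(1 + t^3)^3 has coefficients 1,0,0,3,0,0,3,0,0,1,0 for degrees 0…10.
Finally multiplying by (1 + t + t^2), the product of all factors after the first has coefficients 1,1,1,3,3,3,3,3,3,1,1 for degrees 0…10.
[t^10] = 1·1 + 4·3 + 6·3 + 4·3 + 1·1 = 44.

44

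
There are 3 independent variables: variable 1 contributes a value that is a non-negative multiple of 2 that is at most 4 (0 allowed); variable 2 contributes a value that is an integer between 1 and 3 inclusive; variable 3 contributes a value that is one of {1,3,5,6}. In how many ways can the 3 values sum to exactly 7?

The generating function for the choices is (1 + y^2 + y^4)·(y + y^2 + y^3)·(y + y^3 + y^5 + y^6); the count is [y^7].
(1 + y^2 + y^4) has coefficients 1,0,1,0,1 for degrees 0…4.
(y + y^2 + y^3) has coefficients 0,1,1,1,0,0,0,0 for degrees 0…7.
Finally multiplying by (y + y^3 + y^5 + y^6), the product of all factors after the first has coefficients 0,0,1,1,2,1,2,2 for degrees 0…7.
[y^7] = 1·2 + 1·1 + 1·1 = 4.

4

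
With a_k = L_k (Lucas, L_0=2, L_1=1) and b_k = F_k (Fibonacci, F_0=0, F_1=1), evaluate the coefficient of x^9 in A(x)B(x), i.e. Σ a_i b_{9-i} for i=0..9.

Write out a_i and b_{9-i} for i = 0,…,9 and sum the products.
Σ = 2·34 + 1·21 + 3·13 + 4·8 + 7·5 + 11·3 + 18·2 + 29·1 + 47·1 + 76·0 = 340.

340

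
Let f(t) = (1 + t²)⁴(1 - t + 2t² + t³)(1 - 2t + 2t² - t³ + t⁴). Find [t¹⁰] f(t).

28

(1 + t²)⁴ has coefficients 1,0,4,0,6,0,4,0,1 for degrees 0…8.
(1 - t + 2t² + t³) has coefficients 1,-1,2,1,0,0,0,0,0,0,0 for degrees 0…10.
Finally multiplying by (1 - 2t + 2t² - t³ + t⁴), the product of all factors after the first has coefficients 1,-3,6,-6,4,-1,1,1,0,0,0 for degrees 0…10.
[t¹⁰] = 1·0 + 4·0 + 6·1 + 4·4 + 1·6 = 28.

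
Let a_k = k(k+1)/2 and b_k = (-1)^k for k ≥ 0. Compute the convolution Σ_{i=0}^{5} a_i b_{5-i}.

This is [x^5] in the product of the two ordinary generating functions.
Σ = 0·(-1) + 1·1 + 3·(-1) + 6·1 + 10·(-1) + 15·1 = 9.

9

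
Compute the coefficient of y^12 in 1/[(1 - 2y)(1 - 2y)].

The denominator gives the recurrence a_n = 4a_(n−1) − 4a_(n−2) for n ≥ 2; the numerator fixes a_0 = 1, a_1 = 4.
Iterating: 1, 4, 12, 32, 80, 192, 448, 1024, 2304, 5120, 11264, 24576, 53248, so a_12 = 53248.

53248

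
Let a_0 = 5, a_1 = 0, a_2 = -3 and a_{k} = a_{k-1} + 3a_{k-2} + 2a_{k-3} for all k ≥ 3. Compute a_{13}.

14248

The ordinary generating function has denominator 1 - y - 3y^2 - 2y^3.
Iterating the recurrence: a_0,…,a_{13} = 5, 0, -3, 7, -2, 13, 21, 56, 145, 355, 902, 2257, 5673, 14248.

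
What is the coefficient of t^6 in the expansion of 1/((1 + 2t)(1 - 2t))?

64

Partial fractions give a closed form: a_n = (1/2)·(-2)^n + (1/2)·2^n.
At n = 6: a_6 = 64.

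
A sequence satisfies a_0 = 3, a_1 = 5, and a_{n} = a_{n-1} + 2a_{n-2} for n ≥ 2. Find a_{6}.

The ordinary generating function has denominator 1 - q - 2q^2.
Iterating the recurrence: a_0,…,a_{6} = 3, 5, 11, 21, 43, 85, 171.

171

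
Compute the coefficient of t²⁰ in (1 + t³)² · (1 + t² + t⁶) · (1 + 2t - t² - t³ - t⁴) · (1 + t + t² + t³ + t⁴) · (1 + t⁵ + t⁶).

-13

(1 + t³)² has coefficients 1,0,0,2,0,0,1 for degrees 0…6.
(1 + t² + t⁶) has coefficients 1,0,1,0,0,0,1,0,0,0,0,0,0,0,0,0,0,0,0,0,0 for degrees 0…20.
Multiplying by (1 + 2t - t² - t³ - t⁴) gives running coefficients 1,2,0,1,-2,-1,0,2,-1,-1,-1,0,0,0,0,0,0,0,0,0,0 for degrees 0…20.
Multiplying by (1 + t + t² + t³ + t⁴) gives running coefficients 1,3,3,4,2,0,-2,0,-2,-1,-1,-1,-3,-2,-1,0,0,0,0,0,0 for degrees 0…20.
Finally multiplying by (1 + t⁵ + t⁶), the product of all factors after the first has coefficients 1,3,3,4,2,1,2,6,5,5,1,-3,-5,-4,-4,-2,-2,-4,-5,-3,-1 for degrees 0…20.
[t²⁰] = 1·(-1) + 2·(-4) + 1·(-4) = -13.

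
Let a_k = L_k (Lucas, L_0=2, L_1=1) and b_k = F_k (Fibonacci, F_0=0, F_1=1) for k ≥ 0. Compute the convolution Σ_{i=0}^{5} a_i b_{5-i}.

30

Write out a_i and b_{5-i} for i = 0,…,5 and sum the products.
Σ = 2·5 + 1·3 + 3·2 + 4·1 + 7·1 + 11·0 = 30.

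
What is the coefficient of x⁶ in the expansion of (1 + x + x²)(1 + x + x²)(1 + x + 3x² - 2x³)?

(1 + x + x²) has coefficients 1,1,1 for degrees 0…2.
(1 + x + x²) has coefficients 1,1,1,0,0,0,0 for degrees 0…6.
Finally multiplying by (1 + x + 3x² - 2x³), the product of all factors after the first has coefficients 1,2,5,2,1,-2,0 for degrees 0…6.
[x⁶] = 1·0 + 1·(-2) + 1·1 = -1.

-1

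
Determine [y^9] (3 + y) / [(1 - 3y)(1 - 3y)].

The denominator gives the recurrence a_n = 6a_(n−1) − 9a_(n−2) for n ≥ 2; the numerator fixes a_0 = 3, a_1 = 19.
Iterating: 3, 19, 87, 351, 1323, 4779, 16767, 57591, 194643, 649539, so a_9 = 649539.

649539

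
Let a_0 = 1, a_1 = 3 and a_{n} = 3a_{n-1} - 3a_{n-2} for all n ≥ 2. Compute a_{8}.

The ordinary generating function has denominator 1 - 3t + 3t^2.
Iterating the recurrence: a_0,…,a_{8} = 1, 3, 6, 9, 9, 0, -27, -81, -162.

-162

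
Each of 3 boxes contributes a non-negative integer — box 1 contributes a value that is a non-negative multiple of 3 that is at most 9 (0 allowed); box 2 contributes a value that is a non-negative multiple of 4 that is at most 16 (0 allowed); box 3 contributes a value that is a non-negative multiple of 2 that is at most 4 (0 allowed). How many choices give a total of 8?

3

The generating function for the choices is (1 + t^3 + t^6 + t^9)·(1 + t^4 + t^8 + t^12 + t^16)·(1 + t^2 + t^4); the count is [t^8].
(1 + t^3 + t^6 + t^9) has coefficients 1,0,0,1,0,0,1,0,0 for degrees 0…8.
(1 + t^4 + t^8 + t^12 + t^16) has coefficients 1,0,0,0,1,0,0,0,1 for degrees 0…8.
Finally multiplying by (1 + t^2 + t^4), the product of all factors after the first has coefficients 1,0,1,0,2,0,1,0,2 for degrees 0…8.
[t^8] = 1·2 + 1·0 + 1·1 = 3.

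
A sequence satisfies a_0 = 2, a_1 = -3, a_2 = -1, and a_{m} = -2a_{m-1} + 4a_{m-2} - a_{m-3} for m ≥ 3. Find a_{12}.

The ordinary generating function has denominator 1 + 2x - 4x^2 + x^3.
Iterating the recurrence: a_0,…,a_{12} = 2, -3, -1, -12, 23, -93, 290, -975, 3203, -10596, 34979, -115545, 381602.

381602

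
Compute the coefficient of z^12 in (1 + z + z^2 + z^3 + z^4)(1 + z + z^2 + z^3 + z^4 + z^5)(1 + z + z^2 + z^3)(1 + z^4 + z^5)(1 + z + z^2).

(1 + z + z^2 + z^3 + z^4) has coefficients 1,1,1,1,1 for degrees 0…4.
(1 + z + z^2 + z^3 + z^4 + z^5) has coefficients 1,1,1,1,1,1,0,0,0,0,0,0,0 for degrees 0…12.
Multiplying by (1 + z + z^2 + z^3) gives running coefficients 1,2,3,4,4,4,3,2,1,0,0,0,0 for degrees 0…12.
Multiplying by (1 + z^4 + z^5) gives running coefficients 1,2,3,4,5,7,8,9,9,8,7,5,3 for degrees 0…12.
Finally multiplying by (1 + z + z^2), the product of all factors after the first has coefficients 1,3,6,9,12,16,20,24,26,26,24,20,15 for degrees 0…12.
[z^12] = 1·15 + 1·20 + 1·24 + 1·26 + 1·26 = 111.

111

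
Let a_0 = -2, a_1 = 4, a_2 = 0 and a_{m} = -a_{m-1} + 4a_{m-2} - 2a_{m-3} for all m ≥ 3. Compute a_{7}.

The ordinary generating function has denominator 1 + q - 4q^2 + 2q^3.
Iterating the recurrence: a_0,…,a_{7} = -2, 4, 0, 20, -28, 108, -260, 748.

748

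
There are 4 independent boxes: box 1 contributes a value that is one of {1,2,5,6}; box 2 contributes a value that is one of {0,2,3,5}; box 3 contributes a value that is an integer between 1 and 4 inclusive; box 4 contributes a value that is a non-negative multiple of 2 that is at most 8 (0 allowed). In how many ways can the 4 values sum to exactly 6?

10

The generating function for the choices is (x + x^2 + x^5 + x^6)·(1 + x^2 + x^3 + x^5)·(x + x^2 + x^3 + x^4)·(1 + x^2 + x^4 + x^6 + x^8); the count is [x^6].
(x + x^2 + x^5 + x^6) has coefficients 0,1,1,0,0,1,1 for degrees 0…6.
(1 + x^2 + x^3 + x^5) has coefficients 1,0,1,1,0,1,0 for degrees 0…6.
Multiplying by (x + x^2 + x^3 + x^4) gives running coefficients 0,1,1,2,3,2,3 for degrees 0…6.
Finally multiplying by (1 + x^2 + x^4 + x^6 + x^8), the product of all factors after the first has coefficients 0,1,1,3,4,5,7 for degrees 0…6.
[x^6] = 1·5 + 1·4 + 1·1 + 1·0 = 10.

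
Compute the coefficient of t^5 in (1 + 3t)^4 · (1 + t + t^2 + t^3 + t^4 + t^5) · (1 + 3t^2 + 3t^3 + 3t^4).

(1 + 3t)^4 has coefficients 1,12,54,108,81 for degrees 0…4.
(1 + t + t^2 + t^3 + t^4 + t^5) has coefficients 1,1,1,1,1,1 for degrees 0…5.
Finally multiplying by (1 + 3t^2 + 3t^3 + 3t^4), the product of all factors after the first has coefficients 1,1,4,7,10,10 for degrees 0…5.
[t^5] = 1·10 + 12·10 + 54·7 + 108·4 + 81·1 = 1021.

1021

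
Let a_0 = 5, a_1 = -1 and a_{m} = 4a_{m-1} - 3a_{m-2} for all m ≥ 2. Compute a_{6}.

The ordinary generating function has denominator 1 - 4y + 3y^2.
Iterating the recurrence: a_0,…,a_{6} = 5, -1, -19, -73, -235, -721, -2179.

-2179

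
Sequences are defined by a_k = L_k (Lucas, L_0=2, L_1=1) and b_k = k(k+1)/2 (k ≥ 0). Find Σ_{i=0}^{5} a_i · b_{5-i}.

This is [x^5] in the product of the two ordinary generating functions.
Σ = 2·15 + 1·10 + 3·6 + 4·3 + 7·1 + 11·0 = 77.

77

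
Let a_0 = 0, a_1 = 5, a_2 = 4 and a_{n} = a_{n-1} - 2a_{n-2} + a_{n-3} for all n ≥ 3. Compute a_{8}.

The ordinary generating function has denominator 1 - t + 2t^2 - t^3.
Iterating the recurrence: a_0,…,a_{8} = 0, 5, 4, -6, -9, 7, 19, -4, -35.

-35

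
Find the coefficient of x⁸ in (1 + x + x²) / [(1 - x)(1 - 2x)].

The denominator gives the recurrence a_n = 3a_(n−1) − 2a_(n−2) for n ≥ 3; the numerator fixes a_0 = 1, a_1 = 4, a_2 = 11.
Iterating: 1, 4, 11, 25, 53, 109, 221, 445, 893, so a_8 = 893.

893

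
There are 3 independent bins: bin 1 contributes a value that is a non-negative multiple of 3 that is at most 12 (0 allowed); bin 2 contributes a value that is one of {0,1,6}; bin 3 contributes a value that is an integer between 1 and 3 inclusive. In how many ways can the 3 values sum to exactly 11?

3

The generating function for the choices is (1 + x^3 + x^6 + x^9 + x^12)·(1 + x + x^6)·(x + x^2 + x^3); the count is [x^11].
(1 + x^3 + x^6 + x^9 + x^12) has coefficients 1,0,0,1,0,0,1,0,0,1,0,0 for degrees 0…11.
(1 + x + x^6) has coefficients 1,1,0,0,0,0,1,0,0,0,0,0 for degrees 0…11.
Finally multiplying by (x + x^2 + x^3), the product of all factors after the first has coefficients 0,1,2,2,1,0,0,1,1,1,0,0 for degrees 0…11.
[x^11] = 1·0 + 1·1 + 1·0 + 1·2 = 3.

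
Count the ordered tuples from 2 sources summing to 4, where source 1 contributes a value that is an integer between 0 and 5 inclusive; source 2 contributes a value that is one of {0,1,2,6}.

The generating function for the choices is (1 + x + x^2 + x^3 + x^4 + x^5)·(1 + x + x^2 + x^6); the count is [x^4].
(1 + x + x^2 + x^3 + x^4 + x^5) has coefficients 1,1,1,1,1 for degrees 0…4.
(1 + x + x^2 + x^6) has coefficients 1,1,1,0,0 for degrees 0…4.
[x^4] = 1·0 + 1·0 + 1·1 + 1·1 + 1·1 = 3.

3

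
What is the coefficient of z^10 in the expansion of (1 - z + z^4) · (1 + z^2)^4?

(1 - z + z^4) has coefficients 1,-1,0,0,1 for degrees 0…4.
(1 + z^2)^4 has coefficients 1,0,4,0,6,0,4,0,1,0,0 for degrees 0…10.
[z^10] = 1·0 − 1·0 + 1·4 = 4.

4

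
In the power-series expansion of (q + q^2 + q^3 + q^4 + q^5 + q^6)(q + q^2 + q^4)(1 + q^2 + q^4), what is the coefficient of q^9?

7

(q + q^2 + q^3 + q^4 + q^5 + q^6) has coefficients 0,1,1,1,1,1,1 for degrees 0…6.
(q + q^2 + q^4) has coefficients 0,1,1,0,1,0,0,0,0,0 for degrees 0…9.
Finally multiplying by (1 + q^2 + q^4), the product of all factors after the first has coefficients 0,1,1,1,2,1,2,0,1,0 for degrees 0…9.
[q^9] = 1·1 + 1·0 + 1·2 + 1·1 + 1·2 + 1·1 = 7.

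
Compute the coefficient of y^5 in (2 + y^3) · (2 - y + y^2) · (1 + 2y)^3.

(2 + y^3) has coefficients 2,0,0,1 for degrees 0…3.
(2 - y + y^2) has coefficients 2,-1,1,0,0,0 for degrees 0…5.
Finally multiplying by (1 + 2y)^3, the product of all factors after the first has coefficients 2,11,19,10,4,8 for degrees 0…5.
[y^5] = 2·8 + 1·19 = 35.

35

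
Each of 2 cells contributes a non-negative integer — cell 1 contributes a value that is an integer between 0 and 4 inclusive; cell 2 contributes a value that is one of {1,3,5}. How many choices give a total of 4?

2

The generating function for the choices is (1 + z + z^2 + z^3 + z^4)·(z + z^3 + z^5); the count is [z^4].
(1 + z + z^2 + z^3 + z^4) has coefficients 1,1,1,1,1 for degrees 0…4.
(z + z^3 + z^5) has coefficients 0,1,0,1,0 for degrees 0…4.
[z^4] = 1·0 + 1·1 + 1·0 + 1·1 + 1·0 = 2.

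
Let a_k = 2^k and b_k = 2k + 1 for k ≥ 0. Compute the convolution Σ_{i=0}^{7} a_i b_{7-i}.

This is [x^7] in the product of the two ordinary generating functions.
Σ = 1·15 + 2·13 + 4·11 + 8·9 + 16·7 + 32·5 + 64·3 + 128·1 = 749.

749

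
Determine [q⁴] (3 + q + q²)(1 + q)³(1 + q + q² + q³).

36

(3 + q + q²) has coefficients 3,1,1 for degrees 0…2.
(1 + q)³ has coefficients 1,3,3,1,0 for degrees 0…4.
Finally multiplying by (1 + q + q² + q³), the product of all factors after the first has coefficients 1,4,7,8,7 for degrees 0…4.
[q⁴] = 3·7 + 1·8 + 1·7 = 36.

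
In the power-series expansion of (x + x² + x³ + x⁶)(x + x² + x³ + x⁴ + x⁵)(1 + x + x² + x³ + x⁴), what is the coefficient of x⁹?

(x + x² + x³ + x⁶) has coefficients 0,1,1,1,0,0,1 for degrees 0…6.
(x + x² + x³ + x⁴ + x⁵) has coefficients 0,1,1,1,1,1,0,0,0,0 for degrees 0…9.
Finally multiplying by (1 + x + x² + x³ + x⁴), the product of all factors after the first has coefficients 0,1,2,3,4,5,4,3,2,1 for degrees 0…9.
[x⁹] = 1·2 + 1·3 + 1·4 + 1·3 = 12.

12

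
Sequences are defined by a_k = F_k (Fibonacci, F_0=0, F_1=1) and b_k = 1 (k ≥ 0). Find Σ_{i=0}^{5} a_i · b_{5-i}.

This is [x^5] in the product of the two ordinary generating functions.
Σ = 0·1 + 1·1 + 1·1 + 2·1 + 3·1 + 5·1 = 12.

12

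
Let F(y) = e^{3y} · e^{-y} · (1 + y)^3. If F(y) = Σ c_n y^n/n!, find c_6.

The EGF product rule gives c_6 = Σ_{k_1+k_2+k_3=6} C(6; k_1,k_2,k_3) · ∏ g_i(k_i), where e^{3y} gives (3)^k; e^{-y} gives (-1)^k; (1+y)^3 gives the falling factorial (3)_k.
g_1(k) for k = 0…6: 1, 3, 9, 27, 81, 243, 729.
g_2(k) for k = 0…6: 1, -1, 1, -1, 1, -1, 1.
g_3(k) for k = 0…6: 1, 3, 6, 6, 0, 0, 0.
First combine the last two factors: h(k) = Σ_j C(k,j)·g_2(j)·g_3(k−j) for k = 0…6: 1, 2, 1, -4, 1, 14, -47.
c_6 = Σ_k C(6,k)·g_1(k)·h(6−k) = 1·1·(-47) + 6·3·14 + 15·9·1 + 20·27·(-4) + 15·81·1 + 6·243·2 + 1·729·1 = −47 + 252 + 135 − 2160 + 1215 + 2916 + 729 = 3040.

3040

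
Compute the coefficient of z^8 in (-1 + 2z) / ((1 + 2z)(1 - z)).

Partial fractions give a closed form: a_n = (-4/3)·(-2)^n + (1/3)·1^n.
At n = 8: a_8 = -341.

-341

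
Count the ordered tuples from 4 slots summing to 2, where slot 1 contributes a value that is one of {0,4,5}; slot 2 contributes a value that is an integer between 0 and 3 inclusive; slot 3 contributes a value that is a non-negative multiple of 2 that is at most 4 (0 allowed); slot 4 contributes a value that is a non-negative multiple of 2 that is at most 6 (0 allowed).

The generating function for the choices is (1 + q⁴ + q⁵)·(1 + q + q² + q³)·(1 + q² + q⁴)·(1 + q² + q⁴ + q⁶); the count is [q²].
(1 + q⁴ + q⁵) has coefficients 1,0,0 for degrees 0…2.
(1 + q + q² + q³) has coefficients 1,1,1 for degrees 0…2.
Multiplying by (1 + q² + q⁴) gives running coefficients 1,1,2 for degrees 0…2.
Finally multiplying by (1 + q² + q⁴ + q⁶), the product of all factors after the first has coefficients 1,1,3 for degrees 0…2.
[q²] = 1·3 = 3.

3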